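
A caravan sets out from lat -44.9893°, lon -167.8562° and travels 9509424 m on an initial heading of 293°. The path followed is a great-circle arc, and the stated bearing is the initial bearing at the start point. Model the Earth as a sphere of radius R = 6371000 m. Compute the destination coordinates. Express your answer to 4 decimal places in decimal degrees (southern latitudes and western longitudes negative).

The arc subtends δ = 9509424/6371000 = 1.492611 rad at the centre.
Converting: φ₁ = -0.785211 rad, θ = 5.113815 rad.
sin φ₂ = sin φ₁ cos δ + cos φ₁ sin δ cos θ = (-0.706975)(0.078106) + (0.707239)(0.996945)(0.390731) = 0.220277
φ₂ = asin(0.220277) = 0.222099 rad = 12.7253°.
Then Δλ = atan2(-0.649028, 0.233836) = -1.224987 rad, from sin θ sin δ cos φ₁ over cos δ − sin φ₁ sin φ₂.
λ₂ = -167.8562° + -70.1866° = -238.0428°, normalized to (−180°, 180°] → 121.9572°.

latitude 12.7253°, longitude 121.9572°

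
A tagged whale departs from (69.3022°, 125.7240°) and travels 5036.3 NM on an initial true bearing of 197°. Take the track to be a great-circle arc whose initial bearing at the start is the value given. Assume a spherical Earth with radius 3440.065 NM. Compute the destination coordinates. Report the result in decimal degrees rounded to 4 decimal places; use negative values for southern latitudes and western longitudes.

Central angle δ = d/R = 1.464013 rad.
Converting: φ₁ = 1.209552 rad, θ = 3.438299 rad.
sin φ₂ = sin φ₁ cos δ + cos φ₁ sin δ cos θ = (0.935458)(0.106580) + (0.353439)(0.994304)(-0.956305) = -0.236369
φ₂ = asin(-0.236369) = -0.238627 rad = -13.6723°.
Δλ = atan2( sin θ sin δ cos φ₁ , cos δ − sin φ₁ sin φ₂ ) = atan2(-0.102747, 0.327693) = -0.303838 rad = -17.4086°.
λ₂ = λ₁ + Δλ = 108.3154°.

latitude -13.6723°, longitude 108.3154°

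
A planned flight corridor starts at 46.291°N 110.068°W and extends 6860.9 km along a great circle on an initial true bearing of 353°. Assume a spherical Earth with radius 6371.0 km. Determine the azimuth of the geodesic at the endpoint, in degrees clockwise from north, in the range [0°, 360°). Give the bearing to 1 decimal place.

final bearing 195.1°

The arc subtends δ = 6860.9/6371 = 1.076895 rad at the centre.
Converting: φ₁ = 0.807930 rad, θ = 6.161012 rad.
Destination latitude: φ₂ = arcsin( sin φ₁ cos δ + cos φ₁ sin δ cos θ ) = arcsin(0.946562) = 71.184°.
Δλ = atan2( sin θ sin δ cos φ₁ , cos δ − sin φ₁ sin φ₂ ) = atan2(-0.074147, -0.210166) = -2.802423 rad = -160.567°.
λ₂ = -110.068° + -160.567° = -270.635°, normalized to (−180°, 180°] → 89.365°.
The forward bearing on arrival equals the back-azimuth from the destination plus 180°.
Back-azimuth from P₂ (71.2°, 89.4°) to P₁ (46.3°, -110.1°), with Δλ' = λ₁ − λ₂ = -199.4°: atan2( sin Δλ' cos φ₁ , cos φ₂ sin φ₁ − sin φ₂ cos φ₁ cos Δλ' ) = 15.1°.
Final bearing = (15.1° + 180°) mod 360° = 195.1°.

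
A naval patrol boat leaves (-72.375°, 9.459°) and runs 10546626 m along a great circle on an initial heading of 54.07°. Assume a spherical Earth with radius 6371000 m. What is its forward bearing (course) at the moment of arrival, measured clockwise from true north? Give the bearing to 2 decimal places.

final bearing 14.70°

Central angle δ = d/R = 1.655411 rad.
Start latitude φ₁ = -1.263182 rad; initial bearing θ = 0.943700 rad.
Destination latitude: φ₂ = arcsin( sin φ₁ cos δ + cos φ₁ sin δ cos θ ) = arcsin(0.257585) = 14.927°.
Then Δλ = atan2(0.244299, 0.160979) = 0.988159 rad, from sin θ sin δ cos φ₁ over cos δ − sin φ₁ sin φ₂.
λ₂ = 9.459° + 56.617° = 66.076°.
The forward bearing on arrival equals the back-azimuth from the destination plus 180°.
Back-azimuth from P₂ (14.93°, 66.08°) to P₁ (-72.38°, 9.46°), with Δλ' = λ₁ − λ₂ = -56.62°: atan2( sin Δλ' cos φ₁ , cos φ₂ sin φ₁ − sin φ₂ cos φ₁ cos Δλ' ) = 194.70°.
Final bearing = (194.70° + 180°) mod 360° = 14.70°.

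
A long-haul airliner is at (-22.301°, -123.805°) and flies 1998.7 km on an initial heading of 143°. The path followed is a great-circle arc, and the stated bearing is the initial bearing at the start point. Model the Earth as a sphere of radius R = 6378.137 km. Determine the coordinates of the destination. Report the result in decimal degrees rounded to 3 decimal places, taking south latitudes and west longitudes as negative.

Angular distance δ = d/R = 1998.7 / 6378.137 = 0.313367 rad.
Start latitude φ₁ = -0.389226 rad; initial bearing θ = 2.495821 rad.
sin φ₂ = sin φ₁ cos δ + cos φ₁ sin δ cos θ = (-0.379472)(0.951301) + (0.925203)(0.308264)(-0.798636) = -0.588768
φ₂ = asin(-0.588768) = -0.629534 rad = -36.070°.
Then Δλ = atan2(0.171642, 0.727880) = 0.231580 rad, from sin θ sin δ cos φ₁ over cos δ − sin φ₁ sin φ₂.
λ₂ = λ₁ + Δλ = -110.536°.

latitude -36.070°, longitude -110.536°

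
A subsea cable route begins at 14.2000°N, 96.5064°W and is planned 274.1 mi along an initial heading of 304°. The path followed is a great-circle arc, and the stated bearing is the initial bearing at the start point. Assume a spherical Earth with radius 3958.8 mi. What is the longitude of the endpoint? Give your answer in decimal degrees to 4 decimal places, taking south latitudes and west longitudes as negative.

δ = 274.1/3958.8 = 0.069238 rad (3.9671°).
Converting: φ₁ = 0.247837 rad, θ = 5.305801 rad.
sin φ₂ = sin φ₁ cos δ + cos φ₁ sin δ cos θ = (0.245307)(0.997604) + (0.969445)(0.069183)(0.559193) = 0.282224
φ₂ = asin(0.282224) = 0.286112 rad = 16.3930°.
For the longitude increment, Δλ = atan2( sin θ sin δ cos φ₁, cos δ − sin φ₁ sin φ₂ ) = atan2(-0.055603, 0.928372) = -3.4275°.
λ₂ = -96.5064° + -3.4275° = -99.9339°.

longitude -99.9339°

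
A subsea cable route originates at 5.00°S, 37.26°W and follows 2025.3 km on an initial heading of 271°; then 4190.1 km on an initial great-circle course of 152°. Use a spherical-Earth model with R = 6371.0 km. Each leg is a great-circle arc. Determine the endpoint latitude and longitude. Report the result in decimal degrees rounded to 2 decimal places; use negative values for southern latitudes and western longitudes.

Apply the spherical direct solution leg by leg, carrying full precision between legs.
Leg 1: from (-5.00°, -37.26°), δ = 2025.3/6371 = 0.317894 rad, θ = 271° → φ = -4.44°, λ = -55.53°.
Leg 2: from (-4.44°, -55.53°), δ = 4190.1/6371 = 0.657683 rad, θ = 152° → φ = -36.82°, λ = -34.52°.

latitude -36.82°, longitude -34.52°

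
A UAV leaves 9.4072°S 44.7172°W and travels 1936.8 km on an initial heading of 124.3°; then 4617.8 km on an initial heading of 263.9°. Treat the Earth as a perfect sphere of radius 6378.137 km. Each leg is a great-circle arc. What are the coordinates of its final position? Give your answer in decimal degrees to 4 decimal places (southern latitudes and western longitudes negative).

latitude -17.9400°, longitude -73.4041°

Apply the spherical direct solution leg by leg, carrying full precision between legs.
Leg 1: from (-9.4072°, -44.7172°), δ = 1936.8/6378.137 = 0.303662 rad, θ = 124.3° → φ = -18.7966°, λ = -29.5917°.
Leg 2: from (-18.7966°, -29.5917°), δ = 4617.8/6378.137 = 0.724005 rad, θ = 263.9° → φ = -17.9400°, λ = -73.4041°.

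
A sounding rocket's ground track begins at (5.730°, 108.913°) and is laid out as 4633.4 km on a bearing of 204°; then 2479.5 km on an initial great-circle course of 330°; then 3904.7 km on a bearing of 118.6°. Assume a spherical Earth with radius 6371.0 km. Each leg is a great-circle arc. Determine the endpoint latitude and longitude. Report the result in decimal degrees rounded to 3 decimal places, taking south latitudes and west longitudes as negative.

Apply the spherical direct solution leg by leg, carrying full precision between legs.
Leg 1: from (5.730°, 108.913°), δ = 4633.4/6371 = 0.727264 rad, θ = 204° → φ = -31.988°, λ = 90.322°.
Leg 2: from (-31.988°, 90.322°), δ = 2479.5/6371 = 0.389185 rad, θ = 330° → φ = -12.205°, λ = 79.129°.
Leg 3: from (-12.205°, 79.129°), δ = 3904.7/6371 = 0.612887 rad, θ = 118.6° → φ = -26.236°, λ = 113.396°.

latitude -26.236°, longitude 113.396°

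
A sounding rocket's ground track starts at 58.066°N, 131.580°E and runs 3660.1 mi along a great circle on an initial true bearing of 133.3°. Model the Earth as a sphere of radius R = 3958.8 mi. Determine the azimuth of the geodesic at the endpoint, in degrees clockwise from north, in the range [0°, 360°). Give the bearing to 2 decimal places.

Angular distance δ = d/R = 3660.1 / 3958.8 = 0.924548 rad.
Converting: φ₁ = 1.013443 rad, θ = 2.326524 rad.
Applying the spherical law of cosines for sides, sin φ₂ = sin φ₁ cos δ + cos φ₁ sin δ cos θ = 0.221451, so φ₂ = 12.794°.
For the longitude increment, Δλ = atan2( sin θ sin δ cos φ₁, cos δ − sin φ₁ sin φ₂ ) = atan2(0.307324, 0.414260) = 36.570°.
λ₂ = λ₁ + Δλ = 168.150°.
The forward bearing on arrival equals the back-azimuth from the destination plus 180°.
Back-azimuth from P₂ (12.79°, 168.15°) to P₁ (58.07°, 131.58°), with Δλ' = λ₁ − λ₂ = -36.57°: atan2( sin Δλ' cos φ₁ , cos φ₂ sin φ₁ − sin φ₂ cos φ₁ cos Δλ' ) = 336.75°.
Final bearing = (336.75° + 180°) mod 360° = 156.75°.

final bearing 156.75°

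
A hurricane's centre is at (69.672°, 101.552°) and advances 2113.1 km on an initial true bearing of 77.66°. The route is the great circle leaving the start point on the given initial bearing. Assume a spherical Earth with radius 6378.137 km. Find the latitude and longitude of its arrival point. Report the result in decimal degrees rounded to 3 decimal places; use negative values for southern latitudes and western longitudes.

latitude 65.626°, longitude 151.905°

δ = 2113.1/6378.137 = 0.331304 rad (18.9823°).
With φ₁ = 69.672° = 1.216006 rad and θ = 77.66° = 1.355423 rad:
Applying the spherical law of cosines for sides, sin φ₂ = sin φ₁ cos δ + cos φ₁ sin δ cos θ = 0.910875, so φ₂ = 65.626°.
For the longitude increment, Δλ = atan2( sin θ sin δ cos φ₁, cos δ − sin φ₁ sin φ₂ ) = atan2(0.110388, 0.091474) = 50.353°.
λ₂ = 101.552° + 50.353° = 151.905°.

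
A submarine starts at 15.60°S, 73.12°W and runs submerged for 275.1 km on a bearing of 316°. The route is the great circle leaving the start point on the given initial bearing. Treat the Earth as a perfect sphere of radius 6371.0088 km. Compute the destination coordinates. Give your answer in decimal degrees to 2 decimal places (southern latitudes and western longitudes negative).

δ = 275.1/6371.0088 = 0.043180 rad (2.4740°).
Start latitude φ₁ = -0.272271 rad; initial bearing θ = 5.515240 rad.
Applying the spherical law of cosines for sides, sin φ₂ = sin φ₁ cos δ + cos φ₁ sin δ cos θ = -0.238762, so φ₂ = -13.81°.
Δλ = atan2( sin θ sin δ cos φ₁ , cos δ − sin φ₁ sin φ₂ ) = atan2(-0.028881, 0.934860) = -0.030884 rad = -1.77°.
Hence λ₂ = -73.12° + -1.77° = -74.89°.

latitude -13.81°, longitude -74.89°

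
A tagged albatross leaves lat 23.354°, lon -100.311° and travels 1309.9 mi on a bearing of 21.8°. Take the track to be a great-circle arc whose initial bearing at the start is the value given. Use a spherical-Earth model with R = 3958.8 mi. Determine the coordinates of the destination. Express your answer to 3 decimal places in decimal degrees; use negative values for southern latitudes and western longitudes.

latitude 40.680°, longitude -91.157°

Central angle δ = d/R = 0.330883 rad.
With φ₁ = 23.354° = 0.407604 rad and θ = 21.8° = 0.380482 rad:
Applying the spherical law of cosines for sides, sin φ₂ = sin φ₁ cos δ + cos φ₁ sin δ cos θ = 0.651840, so φ₂ = 40.680°.
Δλ = atan2( sin θ sin δ cos φ₁ , cos δ − sin φ₁ sin φ₂ ) = atan2(0.110765, 0.687359) = 0.159772 rad = 9.154°.
λ₂ = -100.311° + 9.154° = -91.157°.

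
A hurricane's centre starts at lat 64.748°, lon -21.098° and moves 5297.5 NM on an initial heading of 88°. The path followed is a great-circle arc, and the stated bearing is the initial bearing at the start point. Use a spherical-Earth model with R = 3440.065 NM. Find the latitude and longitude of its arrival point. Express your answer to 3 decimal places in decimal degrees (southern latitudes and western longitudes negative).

δ = 5297.5/3440.065 = 1.539942 rad (88.2322°).
Converting: φ₁ = 1.130066 rad, θ = 1.535890 rad.
Destination latitude: φ₂ = arcsin( sin φ₁ cos δ + cos φ₁ sin δ cos θ ) = arcsin(0.042783) = 2.452°.
Then Δλ = atan2(0.426138, -0.007845) = 1.589203 rad, from sin θ sin δ cos φ₁ over cos δ − sin φ₁ sin φ₂.
λ₂ = λ₁ + Δλ = 69.957°.

latitude 2.452°, longitude 69.957°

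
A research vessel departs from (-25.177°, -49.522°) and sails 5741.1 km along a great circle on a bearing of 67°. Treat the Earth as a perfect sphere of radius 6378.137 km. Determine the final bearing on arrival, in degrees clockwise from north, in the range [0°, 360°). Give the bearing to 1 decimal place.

final bearing 56.4°

Angular distance δ = d/R = 5741.1 / 6378.137 = 0.900122 rad.
Start latitude φ₁ = -0.439422 rad; initial bearing θ = 1.169371 rad.
Applying the spherical law of cosines for sides, sin φ₂ = sin φ₁ cos δ + cos φ₁ sin δ cos θ = 0.012617, so φ₂ = 0.723°.
For the longitude increment, Δλ = atan2( sin θ sin δ cos φ₁, cos δ − sin φ₁ sin φ₂ ) = atan2(0.652617, 0.626882) = 46.152°.
λ₂ = λ₁ + Δλ = -3.370°.
The forward bearing on arrival equals the back-azimuth from the destination plus 180°.
Back-azimuth from P₂ (0.7°, -3.4°) to P₁ (-25.2°, -49.5°), with Δλ' = λ₁ − λ₂ = -46.2°: atan2( sin Δλ' cos φ₁ , cos φ₂ sin φ₁ − sin φ₂ cos φ₁ cos Δλ' ) = 236.4°.
Final bearing = (236.4° + 180°) mod 360° = 56.4°.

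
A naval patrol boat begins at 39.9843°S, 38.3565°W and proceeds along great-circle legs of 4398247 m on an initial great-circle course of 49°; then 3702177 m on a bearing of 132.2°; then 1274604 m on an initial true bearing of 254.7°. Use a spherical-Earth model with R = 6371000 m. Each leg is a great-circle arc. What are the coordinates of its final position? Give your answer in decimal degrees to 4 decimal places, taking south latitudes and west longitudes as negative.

latitude -32.9924°, longitude 5.8573°

Apply the spherical direct solution leg by leg, carrying full precision between legs.
Leg 1: from (-39.9843°, -38.3565°), δ = 4398247/6371000 = 0.690354 rad, θ = 49° → φ = -10.0976°, λ = -9.1362°.
Leg 2: from (-10.0976°, -9.1362°), δ = 3702177/6371000 = 0.581098 rad, θ = 132.2° → φ = -30.6353°, λ = 19.0685°.
Leg 3: from (-30.6353°, 19.0685°), δ = 1274604/6371000 = 0.200063 rad, θ = 254.7° → φ = -32.9924°, λ = 5.8573°.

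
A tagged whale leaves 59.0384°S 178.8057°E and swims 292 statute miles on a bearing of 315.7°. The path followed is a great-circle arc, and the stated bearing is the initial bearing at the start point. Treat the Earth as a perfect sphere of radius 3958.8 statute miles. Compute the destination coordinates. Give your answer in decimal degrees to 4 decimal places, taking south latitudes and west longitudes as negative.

latitude -55.8987°, longitude 173.5386°

Central angle δ = d/R = 0.073760 rad.
Start latitude φ₁ = -1.030414 rad; initial bearing θ = 5.510004 rad.
Applying the spherical law of cosines for sides, sin φ₂ = sin φ₁ cos δ + cos φ₁ sin δ cos θ = -0.828047, so φ₂ = -55.8987°.
Δλ = atan2( sin θ sin δ cos φ₁ , cos δ − sin φ₁ sin φ₂ ) = atan2(-0.026479, 0.287220) = -0.091929 rad = -5.2671°.
Hence λ₂ = 178.8057° + -5.2671° = 173.5386°.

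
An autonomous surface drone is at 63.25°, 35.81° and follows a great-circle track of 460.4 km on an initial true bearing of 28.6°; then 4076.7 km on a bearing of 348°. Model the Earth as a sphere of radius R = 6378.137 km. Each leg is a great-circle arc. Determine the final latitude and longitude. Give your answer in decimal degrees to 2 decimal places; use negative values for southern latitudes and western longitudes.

Apply the spherical direct solution leg by leg, carrying full precision between legs.
Leg 1: from (63.25°, 35.81°), δ = 460.4/6378.137 = 0.072184 rad, θ = 28.6° → φ = 66.80°, λ = 40.84°.
Leg 2: from (66.80°, 40.84°), δ = 4076.7/6378.137 = 0.639168 rad, θ = 348° → φ = 75.36°, λ = -109.77°.

latitude 75.36°, longitude -109.77°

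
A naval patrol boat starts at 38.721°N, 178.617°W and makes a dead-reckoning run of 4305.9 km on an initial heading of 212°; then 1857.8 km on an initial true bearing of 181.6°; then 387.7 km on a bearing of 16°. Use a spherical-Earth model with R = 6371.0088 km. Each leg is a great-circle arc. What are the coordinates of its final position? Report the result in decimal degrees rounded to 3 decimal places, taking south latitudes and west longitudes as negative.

Apply the spherical direct solution leg by leg, carrying full precision between legs.
Leg 1: from (38.721°, -178.617°), δ = 4305.9/6371.0088 = 0.675858 rad, θ = 212° → φ = 4.250°, λ = 161.968°.
Leg 2: from (4.250°, 161.968°), δ = 1857.8/6371.0088 = 0.291602 rad, θ = 181.6° → φ = -12.451°, λ = 161.497°.
Leg 3: from (-12.451°, 161.497°), δ = 387.7/6371.0088 = 0.060854 rad, θ = 16° → φ = -9.098°, λ = 162.469°.

latitude -9.098°, longitude 162.469°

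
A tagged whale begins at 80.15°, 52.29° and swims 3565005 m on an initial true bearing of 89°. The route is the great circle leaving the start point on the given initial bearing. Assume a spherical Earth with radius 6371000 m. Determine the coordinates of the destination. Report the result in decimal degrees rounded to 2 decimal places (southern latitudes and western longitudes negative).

latitude 56.78°, longitude 127.93°

Angular distance δ = d/R = 3565005 / 6371000 = 0.559568 rad.
With φ₁ = 80.15° = 1.398881 rad and θ = 89° = 1.553343 rad:
Destination latitude: φ₂ = arcsin( sin φ₁ cos δ + cos φ₁ sin δ cos θ ) = arcsin(0.836577) = 56.78°.
Then Δλ = atan2(0.090793, 0.023240) = 1.320210 rad, from sin θ sin δ cos φ₁ over cos δ − sin φ₁ sin φ₂.
λ₂ = λ₁ + Δλ = 127.93°.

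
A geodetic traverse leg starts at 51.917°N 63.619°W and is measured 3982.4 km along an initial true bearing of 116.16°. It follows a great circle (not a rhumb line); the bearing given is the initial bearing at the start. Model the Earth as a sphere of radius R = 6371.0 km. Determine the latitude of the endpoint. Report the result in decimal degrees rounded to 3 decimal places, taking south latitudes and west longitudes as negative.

latitude 28.630°

Central angle δ = d/R = 0.625082 rad.
With φ₁ = 51.917° = 0.906123 rad and θ = 116.16° = 2.027374 rad:
Destination latitude: φ₂ = arcsin( sin φ₁ cos δ + cos φ₁ sin δ cos θ ) = arcsin(0.479159) = 28.630°.
Then Δλ = atan2(0.323959, 0.433760) = 0.641490 rad, from sin θ sin δ cos φ₁ over cos δ − sin φ₁ sin φ₂.
λ₂ = -63.619° + 36.755° = -26.864°.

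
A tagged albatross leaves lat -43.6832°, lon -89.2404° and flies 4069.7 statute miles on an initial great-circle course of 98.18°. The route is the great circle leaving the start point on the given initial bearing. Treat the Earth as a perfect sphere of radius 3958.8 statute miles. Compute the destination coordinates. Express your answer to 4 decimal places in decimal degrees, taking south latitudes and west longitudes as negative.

latitude -26.4139°, longitude -18.0920°

Angular distance δ = d/R = 4069.7 / 3958.8 = 1.028014 rad.
Start latitude φ₁ = -0.762416 rad; initial bearing θ = 1.713564 rad.
sin φ₂ = sin φ₁ cos δ + cos φ₁ sin δ cos θ = (-0.690670)(0.516521) + (0.723170)(0.856275)(-0.142283) = -0.444852
φ₂ = asin(-0.444852) = -0.461009 rad = -26.4139°.
Then Δλ = atan2(0.612932, 0.209275) = 1.241775 rad, from sin θ sin δ cos φ₁ over cos δ − sin φ₁ sin φ₂.
Hence λ₂ = -89.2404° + 71.1484° = -18.0920°.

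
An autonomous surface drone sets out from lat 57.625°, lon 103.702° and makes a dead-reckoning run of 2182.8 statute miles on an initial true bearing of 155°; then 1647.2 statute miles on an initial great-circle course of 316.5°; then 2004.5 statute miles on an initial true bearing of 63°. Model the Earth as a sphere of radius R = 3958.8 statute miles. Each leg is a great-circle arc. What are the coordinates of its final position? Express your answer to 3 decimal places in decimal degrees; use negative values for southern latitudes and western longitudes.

Apply the spherical direct solution leg by leg, carrying full precision between legs.
Leg 1: from (57.625°, 103.702°), δ = 2182.8/3958.8 = 0.551379 rad, θ = 155° → φ = 27.722°, λ = 118.185°.
Leg 2: from (27.722°, 118.185°), δ = 1647.2/3958.8 = 0.416086 rad, θ = 316.5° → φ = 43.237°, λ = 95.734°.
Leg 3: from (43.237°, 95.734°), δ = 2004.5/3958.8 = 0.506340 rad, θ = 63° → φ = 49.417°, λ = 137.359°.

latitude 49.417°, longitude 137.359°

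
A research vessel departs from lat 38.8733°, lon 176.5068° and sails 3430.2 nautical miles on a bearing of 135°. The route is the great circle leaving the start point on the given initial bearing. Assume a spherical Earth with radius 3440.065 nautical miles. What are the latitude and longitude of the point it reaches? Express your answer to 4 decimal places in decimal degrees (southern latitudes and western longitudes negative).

δ = 3430.2/3440.065 = 0.997132 rad (57.1315°).
With φ₁ = 38.8733° = 0.678467 rad and θ = 135° = 2.356194 rad:
sin φ₂ = sin φ₁ cos δ + cos φ₁ sin δ cos θ = (0.627600)(0.542713) + (0.778536)(0.839918)(-0.707107) = -0.121775
φ₂ = asin(-0.121775) = -0.122078 rad = -6.9945°.
For the longitude increment, Δλ = atan2( sin θ sin δ cos φ₁, cos δ − sin φ₁ sin φ₂ ) = atan2(0.462382, 0.619139) = 36.7529°.
λ₂ = 176.5068° + 36.7529° = 213.2597°, normalized to (−180°, 180°] → -146.7403°.

latitude -6.9945°, longitude -146.7403°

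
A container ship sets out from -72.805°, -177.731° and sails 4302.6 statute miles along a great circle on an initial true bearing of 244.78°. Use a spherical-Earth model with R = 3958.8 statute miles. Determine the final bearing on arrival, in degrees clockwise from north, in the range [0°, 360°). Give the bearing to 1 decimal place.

final bearing 341.2°

Angular distance δ = d/R = 4302.6 / 3958.8 = 1.086844 rad.
Start latitude φ₁ = -1.270687 rad; initial bearing θ = 4.272217 rad.
Applying the spherical law of cosines for sides, sin φ₂ = sin φ₁ cos δ + cos φ₁ sin δ cos θ = -0.555984, so φ₂ = -33.778°.
For the longitude increment, Δλ = atan2( sin θ sin δ cos φ₁, cos δ − sin φ₁ sin φ₂ ) = atan2(-0.236733, -0.065853) = -105.545°.
λ₂ = -177.731° + -105.545° = -283.276°, normalized to (−180°, 180°] → 76.724°.
The forward bearing on arrival equals the back-azimuth from the destination plus 180°.
Back-azimuth from P₂ (-33.8°, 76.7°) to P₁ (-72.8°, -177.7°), with Δλ' = λ₁ − λ₂ = -254.5°: atan2( sin Δλ' cos φ₁ , cos φ₂ sin φ₁ − sin φ₂ cos φ₁ cos Δλ' ) = 161.2°.
Final bearing = (161.2° + 180°) mod 360° = 341.2°.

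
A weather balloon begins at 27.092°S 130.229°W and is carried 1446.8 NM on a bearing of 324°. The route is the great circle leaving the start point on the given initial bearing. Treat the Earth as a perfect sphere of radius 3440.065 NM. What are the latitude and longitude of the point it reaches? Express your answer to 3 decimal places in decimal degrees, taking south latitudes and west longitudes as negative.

Central angle δ = d/R = 0.420573 rad.
Start latitude φ₁ = -0.472845 rad; initial bearing θ = 5.654867 rad.
Applying the spherical law of cosines for sides, sin φ₂ = sin φ₁ cos δ + cos φ₁ sin δ cos θ = -0.121667, so φ₂ = -6.988°.
Then Δλ = atan2(-0.213651, 0.857445) = -0.244199 rad, from sin θ sin δ cos φ₁ over cos δ − sin φ₁ sin φ₂.
λ₂ = -130.229° + -13.992° = -144.221°.

latitude -6.988°, longitude -144.221°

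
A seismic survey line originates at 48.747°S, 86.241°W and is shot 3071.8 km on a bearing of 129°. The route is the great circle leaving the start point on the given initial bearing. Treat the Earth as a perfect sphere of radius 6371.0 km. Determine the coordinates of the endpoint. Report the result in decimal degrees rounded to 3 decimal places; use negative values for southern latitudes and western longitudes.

δ = 3071.8/6371 = 0.482154 rad (27.6254°).
With φ₁ = -48.747° = -0.850796 rad and θ = 129° = 2.251475 rad:
Applying the spherical law of cosines for sides, sin φ₂ = sin φ₁ cos δ + cos φ₁ sin δ cos θ = -0.858512, so φ₂ = -59.150°.
For the longitude increment, Δλ = atan2( sin θ sin δ cos φ₁, cos δ − sin φ₁ sin φ₂ ) = atan2(0.237612, 0.240564) = 44.646°.
λ₂ = λ₁ + Δλ = -41.595°.

latitude -59.150°, longitude -41.595°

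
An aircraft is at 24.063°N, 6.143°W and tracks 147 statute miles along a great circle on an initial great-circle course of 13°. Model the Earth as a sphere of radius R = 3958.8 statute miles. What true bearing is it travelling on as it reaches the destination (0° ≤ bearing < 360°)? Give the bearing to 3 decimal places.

δ = 147/3958.8 = 0.037132 rad (2.1275°).
Converting: φ₁ = 0.419979 rad, θ = 0.226893 rad.
Destination latitude: φ₂ = arcsin( sin φ₁ cos δ + cos φ₁ sin δ cos θ ) = arcsin(0.440489) = 26.135°.
Then Δλ = atan2(0.007625, 0.819705) = 0.009302 rad, from sin θ sin δ cos φ₁ over cos δ − sin φ₁ sin φ₂.
λ₂ = -6.143° + 0.533° = -5.610°.
The forward bearing on arrival equals the back-azimuth from the destination plus 180°.
Back-azimuth from P₂ (26.135°, -5.610°) to P₁ (24.063°, -6.143°), with Δλ' = λ₁ − λ₂ = -0.533°: atan2( sin Δλ' cos φ₁ , cos φ₂ sin φ₁ − sin φ₂ cos φ₁ cos Δλ' ) = 193.226°.
Final bearing = (193.226° + 180°) mod 360° = 13.226°.

final bearing 13.226°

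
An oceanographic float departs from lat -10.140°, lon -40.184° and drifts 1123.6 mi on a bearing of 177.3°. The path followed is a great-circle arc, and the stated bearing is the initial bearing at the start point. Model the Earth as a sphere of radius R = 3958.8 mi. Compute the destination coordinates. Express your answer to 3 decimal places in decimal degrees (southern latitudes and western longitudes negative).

latitude -26.382°, longitude -39.340°

δ = 1123.6/3958.8 = 0.283823 rad (16.2619°).
With φ₁ = -10.140° = -0.176976 rad and θ = 177.3° = 3.094469 rad:
sin φ₂ = sin φ₁ cos δ + cos φ₁ sin δ cos θ = (-0.176054)(0.959992) + (0.984381)(0.280028)(-0.998890) = -0.444359
φ₂ = asin(-0.444359) = -0.460458 rad = -26.382°.
For the longitude increment, Δλ = atan2( sin θ sin δ cos φ₁, cos δ − sin φ₁ sin φ₂ ) = atan2(0.012985, 0.881761) = 0.844°.
λ₂ = -40.184° + 0.844° = -39.340°.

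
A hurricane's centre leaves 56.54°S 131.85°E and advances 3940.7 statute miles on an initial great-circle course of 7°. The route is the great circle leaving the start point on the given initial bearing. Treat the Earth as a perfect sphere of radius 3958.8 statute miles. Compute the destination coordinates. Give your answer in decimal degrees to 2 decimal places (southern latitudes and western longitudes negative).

The arc subtends δ = 3940.7/3958.8 = 0.995428 rad at the centre.
With φ₁ = -56.54° = -0.986809 rad and θ = 7° = 0.122173 rad:
Destination latitude: φ₂ = arcsin( sin φ₁ cos δ + cos φ₁ sin δ cos θ ) = arcsin(0.005171) = 0.30°.
Then Δλ = atan2(0.056375, 0.548458) = 0.102428 rad, from sin θ sin δ cos φ₁ over cos δ − sin φ₁ sin φ₂.
λ₂ = λ₁ + Δλ = 137.72°.

latitude 0.30°, longitude 137.72°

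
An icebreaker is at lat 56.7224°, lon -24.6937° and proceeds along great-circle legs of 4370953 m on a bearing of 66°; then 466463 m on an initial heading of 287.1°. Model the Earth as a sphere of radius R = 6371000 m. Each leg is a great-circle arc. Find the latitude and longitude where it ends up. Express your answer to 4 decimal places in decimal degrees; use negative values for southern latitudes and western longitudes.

Apply the spherical direct solution leg by leg, carrying full precision between legs.
Leg 1: from (56.7224°, -24.6937°), δ = 4370953/6371000 = 0.686070 rad, θ = 66° → φ = 52.0219°, λ = 45.4383°.
Leg 2: from (52.0219°, 45.4383°), δ = 466463/6371000 = 0.073217 rad, θ = 287.1° → φ = 53.0700°, λ = 38.7559°.

latitude 53.0700°, longitude 38.7559°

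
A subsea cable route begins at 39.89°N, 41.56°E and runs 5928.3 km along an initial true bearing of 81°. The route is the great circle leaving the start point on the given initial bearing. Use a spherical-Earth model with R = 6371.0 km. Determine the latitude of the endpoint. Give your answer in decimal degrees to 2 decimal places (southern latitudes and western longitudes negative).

The arc subtends δ = 5928.3/6371 = 0.930513 rad at the centre.
Start latitude φ₁ = 0.696212 rad; initial bearing θ = 1.413717 rad.
sin φ₂ = sin φ₁ cos δ + cos φ₁ sin δ cos θ = (0.641316)(0.597422) + (0.767277)(0.801927)(0.156434) = 0.479391
φ₂ = asin(0.479391) = 0.499960 rad = 28.65°.
Δλ = atan2( sin θ sin δ cos φ₁ , cos δ − sin φ₁ sin φ₂ ) = atan2(0.607725, 0.289982) = 1.125587 rad = 64.49°.
Hence λ₂ = 41.56° + 64.49° = 106.05°.

latitude 28.65°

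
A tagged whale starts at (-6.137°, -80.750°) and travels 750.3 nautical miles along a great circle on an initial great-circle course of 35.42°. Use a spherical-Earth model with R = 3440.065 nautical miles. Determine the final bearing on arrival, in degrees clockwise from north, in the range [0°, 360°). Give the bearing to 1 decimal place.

The arc subtends δ = 750.3/3440.065 = 0.218106 rad at the centre.
Converting: φ₁ = -0.107111 rad, θ = 0.618196 rad.
sin φ₂ = sin φ₁ cos δ + cos φ₁ sin δ cos θ = (-0.106906)(0.976309) + (0.994269)(0.216381)(0.814926) = 0.070951
φ₂ = asin(0.070951) = 0.071010 rad = 4.069°.
Then Δλ = atan2(0.124688, 0.983894) = 0.126058 rad, from sin θ sin δ cos φ₁ over cos δ − sin φ₁ sin φ₂.
λ₂ = λ₁ + Δλ = -73.527°.
The forward bearing on arrival equals the back-azimuth from the destination plus 180°.
Back-azimuth from P₂ (4.1°, -73.5°) to P₁ (-6.1°, -80.8°), with Δλ' = λ₁ − λ₂ = -7.2°: atan2( sin Δλ' cos φ₁ , cos φ₂ sin φ₁ − sin φ₂ cos φ₁ cos Δλ' ) = 215.3°.
Final bearing = (215.3° + 180°) mod 360° = 35.3°.

final bearing 35.3°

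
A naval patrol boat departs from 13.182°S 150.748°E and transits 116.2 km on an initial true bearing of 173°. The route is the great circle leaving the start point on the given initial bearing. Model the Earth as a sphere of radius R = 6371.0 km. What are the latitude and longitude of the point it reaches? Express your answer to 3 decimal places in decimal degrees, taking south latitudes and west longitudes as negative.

latitude -14.219°, longitude 150.879°

δ = 116.2/6371 = 0.018239 rad (1.0450°).
With φ₁ = -13.182° = -0.230069 rad and θ = 173° = 3.019420 rad:
Applying the spherical law of cosines for sides, sin φ₂ = sin φ₁ cos δ + cos φ₁ sin δ cos θ = -0.245632, so φ₂ = -14.219°.
Δλ = atan2( sin θ sin δ cos φ₁ , cos δ − sin φ₁ sin φ₂ ) = atan2(0.002164, 0.943819) = 0.002293 rad = 0.131°.
λ₂ = 150.748° + 0.131° = 150.879°.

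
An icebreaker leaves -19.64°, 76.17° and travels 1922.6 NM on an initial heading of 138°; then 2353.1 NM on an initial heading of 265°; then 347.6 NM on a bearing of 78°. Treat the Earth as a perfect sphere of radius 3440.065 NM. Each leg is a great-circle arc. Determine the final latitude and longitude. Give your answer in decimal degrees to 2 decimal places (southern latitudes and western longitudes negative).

Apply the spherical direct solution leg by leg, carrying full precision between legs.
Leg 1: from (-19.64°, 76.17°), δ = 1922.6/3440.065 = 0.558885 rad, θ = 138° → φ = -41.00°, λ = 104.21°.
Leg 2: from (-41.00°, 104.21°), δ = 2353.1/3440.065 = 0.684028 rad, θ = 265° → φ = -33.37°, λ = 55.29°.
Leg 3: from (-33.37°, 55.29°), δ = 347.6/3440.065 = 0.101045 rad, θ = 78° → φ = -31.99°, λ = 61.97°.

latitude -31.99°, longitude 61.97°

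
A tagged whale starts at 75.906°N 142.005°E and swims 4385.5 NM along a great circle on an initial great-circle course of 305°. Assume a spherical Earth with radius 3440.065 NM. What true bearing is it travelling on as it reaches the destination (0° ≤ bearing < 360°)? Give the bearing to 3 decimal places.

final bearing 192.674°

Angular distance δ = d/R = 4385.5 / 3440.065 = 1.274831 rad.
Converting: φ₁ = 1.324810 rad, θ = 5.323254 rad.
Destination latitude: φ₂ = arcsin( sin φ₁ cos δ + cos φ₁ sin δ cos θ ) = arcsin(0.416485) = 24.613°.
For the longitude increment, Δλ = atan2( sin θ sin δ cos φ₁, cos δ − sin φ₁ sin φ₂ ) = atan2(-0.190802, -0.112284) = -120.476°.
Hence λ₂ = 142.005° + -120.476° = 21.529°.
The forward bearing on arrival equals the back-azimuth from the destination plus 180°.
Back-azimuth from P₂ (24.613°, 21.529°) to P₁ (75.906°, 142.005°), with Δλ' = λ₁ − λ₂ = 120.476°: atan2( sin Δλ' cos φ₁ , cos φ₂ sin φ₁ − sin φ₂ cos φ₁ cos Δλ' ) = 12.674°.
Final bearing = (12.674° + 180°) mod 360° = 192.674°.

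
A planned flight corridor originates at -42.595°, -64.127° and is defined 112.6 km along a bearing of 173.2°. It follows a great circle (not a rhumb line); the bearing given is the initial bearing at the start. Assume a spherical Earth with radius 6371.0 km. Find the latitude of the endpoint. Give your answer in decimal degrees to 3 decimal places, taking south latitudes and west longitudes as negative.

latitude -43.600°

Central angle δ = d/R = 0.017674 rad.
Converting: φ₁ = -0.743423 rad, θ = 3.022910 rad.
Destination latitude: φ₂ = arcsin( sin φ₁ cos δ + cos φ₁ sin δ cos θ ) = arcsin(-0.689625) = -43.600°.
For the longitude increment, Δλ = atan2( sin θ sin δ cos φ₁, cos δ − sin φ₁ sin φ₂ ) = atan2(0.001540, 0.533098) = 0.166°.
λ₂ = λ₁ + Δλ = -63.961°.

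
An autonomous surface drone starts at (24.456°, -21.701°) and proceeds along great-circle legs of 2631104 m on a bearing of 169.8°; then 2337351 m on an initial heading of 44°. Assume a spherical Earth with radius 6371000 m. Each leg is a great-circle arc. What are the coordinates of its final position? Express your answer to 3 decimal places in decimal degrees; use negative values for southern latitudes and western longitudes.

latitude 16.040°, longitude -2.598°

Apply the spherical direct solution leg by leg, carrying full precision between legs.
Leg 1: from (24.456°, -21.701°), δ = 2631104/6371000 = 0.412981 rad, θ = 169.8° → φ = 1.125°, λ = -17.625°.
Leg 2: from (1.125°, -17.625°), δ = 2337351/6371000 = 0.366873 rad, θ = 44° → φ = 16.040°, λ = -2.598°.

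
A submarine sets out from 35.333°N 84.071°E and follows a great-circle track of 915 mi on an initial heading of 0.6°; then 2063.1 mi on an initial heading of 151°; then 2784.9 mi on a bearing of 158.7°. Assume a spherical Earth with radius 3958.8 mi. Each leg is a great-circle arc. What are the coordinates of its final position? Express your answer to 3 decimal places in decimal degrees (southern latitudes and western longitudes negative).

latitude -16.593°, longitude 113.480°

Apply the spherical direct solution leg by leg, carrying full precision between legs.
Leg 1: from (35.333°, 84.071°), δ = 915/3958.8 = 0.231131 rad, θ = 0.6° → φ = 48.575°, λ = 84.279°.
Leg 2: from (48.575°, 84.279°), δ = 2063.1/3958.8 = 0.521143 rad, θ = 151° → φ = 21.234°, λ = 99.287°.
Leg 3: from (21.234°, 99.287°), δ = 2784.9/3958.8 = 0.703471 rad, θ = 158.7° → φ = -16.593°, λ = 113.480°.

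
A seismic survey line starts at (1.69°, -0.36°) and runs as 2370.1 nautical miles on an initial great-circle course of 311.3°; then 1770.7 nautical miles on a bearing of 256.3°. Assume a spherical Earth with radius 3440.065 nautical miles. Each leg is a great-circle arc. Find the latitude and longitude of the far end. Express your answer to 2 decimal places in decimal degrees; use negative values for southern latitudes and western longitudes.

Apply the spherical direct solution leg by leg, carrying full precision between legs.
Leg 1: from (1.69°, -0.36°), δ = 2370.1/3440.065 = 0.688970 rad, θ = 311.3° → φ = 26.24°, λ = -32.53°.
Leg 2: from (26.24°, -32.53°), δ = 1770.7/3440.065 = 0.514729 rad, θ = 256.3° → φ = 16.28°, λ = -62.42°.

latitude 16.28°, longitude -62.42°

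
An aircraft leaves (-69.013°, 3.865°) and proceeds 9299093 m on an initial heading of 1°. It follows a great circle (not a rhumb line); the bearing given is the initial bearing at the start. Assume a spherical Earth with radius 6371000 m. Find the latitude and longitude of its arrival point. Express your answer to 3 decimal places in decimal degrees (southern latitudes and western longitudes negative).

δ = 9299093/6371000 = 1.459597 rad (83.6288°).
Converting: φ₁ = -1.204504 rad, θ = 0.017453 rad.
sin φ₂ = sin φ₁ cos δ + cos φ₁ sin δ cos θ = (-0.933662)(0.110970) + (0.358156)(0.993824)(0.999848) = 0.252281
φ₂ = asin(0.252281) = 0.255037 rad = 14.613°.
For the longitude increment, Δλ = atan2( sin θ sin δ cos φ₁, cos δ − sin φ₁ sin φ₂ ) = atan2(0.006212, 0.346516) = 1.027°.
Hence λ₂ = 3.865° + 1.027° = 4.892°.

latitude 14.613°, longitude 4.892°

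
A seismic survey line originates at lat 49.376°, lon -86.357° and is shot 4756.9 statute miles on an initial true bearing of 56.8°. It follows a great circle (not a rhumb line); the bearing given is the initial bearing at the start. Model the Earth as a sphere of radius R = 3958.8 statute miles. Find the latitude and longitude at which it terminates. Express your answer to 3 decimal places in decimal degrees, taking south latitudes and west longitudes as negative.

The arc subtends δ = 4756.9/3958.8 = 1.201601 rad at the centre.
Start latitude φ₁ = 0.861774 rad; initial bearing θ = 0.991347 rad.
Destination latitude: φ₂ = arcsin( sin φ₁ cos δ + cos φ₁ sin δ cos θ ) = arcsin(0.606387) = 37.329°.
Δλ = atan2( sin θ sin δ cos φ₁ , cos δ − sin φ₁ sin φ₂ ) = atan2(0.508100, -0.099383) = 1.763954 rad = 101.067°.
Hence λ₂ = -86.357° + 101.067° = 14.710°.

latitude 37.329°, longitude 14.710°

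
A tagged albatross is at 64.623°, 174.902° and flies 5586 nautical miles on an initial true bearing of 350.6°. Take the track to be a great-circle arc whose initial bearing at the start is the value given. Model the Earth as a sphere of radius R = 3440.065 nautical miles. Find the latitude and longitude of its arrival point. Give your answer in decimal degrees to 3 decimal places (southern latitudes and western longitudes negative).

Central angle δ = d/R = 1.623807 rad.
With φ₁ = 64.623° = 1.127884 rad and θ = 350.6° = 6.119124 rad:
Applying the spherical law of cosines for sides, sin φ₂ = sin φ₁ cos δ + cos φ₁ sin δ cos θ = 0.374351, so φ₂ = 21.984°.
Δλ = atan2( sin θ sin δ cos φ₁ , cos δ − sin φ₁ sin φ₂ ) = atan2(-0.069899, -0.391214) = -2.964787 rad = -169.870°.
λ₂ = λ₁ + Δλ = 5.032°.

latitude 21.984°, longitude 5.032°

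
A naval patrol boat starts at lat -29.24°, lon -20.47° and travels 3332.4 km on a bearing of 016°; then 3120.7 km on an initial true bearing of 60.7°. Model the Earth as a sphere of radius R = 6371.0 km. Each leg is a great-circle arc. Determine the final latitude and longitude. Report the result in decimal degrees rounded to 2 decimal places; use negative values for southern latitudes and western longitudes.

latitude 13.10°, longitude 12.36°

Apply the spherical direct solution leg by leg, carrying full precision between legs.
Leg 1: from (-29.24°, -20.47°), δ = 3332.4/6371 = 0.523058 rad, θ = 16° → φ = -0.24°, λ = -12.56°.
Leg 2: from (-0.24°, -12.56°), δ = 3120.7/6371 = 0.489829 rad, θ = 60.7° → φ = 13.10°, λ = 12.36°.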